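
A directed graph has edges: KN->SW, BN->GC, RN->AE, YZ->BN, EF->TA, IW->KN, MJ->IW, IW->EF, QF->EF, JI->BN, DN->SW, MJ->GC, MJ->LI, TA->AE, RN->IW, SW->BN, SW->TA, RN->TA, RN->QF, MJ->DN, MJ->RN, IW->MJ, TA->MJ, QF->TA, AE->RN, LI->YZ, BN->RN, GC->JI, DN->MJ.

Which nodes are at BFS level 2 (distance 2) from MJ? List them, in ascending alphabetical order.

AE, EF, JI, KN, QF, SW, TA, YZ

Level 0: MJ
Level 1: DN, GC, IW, LI, RN
Level 2: AE, EF, JI, KN, QF, SW, TA, YZ
Level 3: BN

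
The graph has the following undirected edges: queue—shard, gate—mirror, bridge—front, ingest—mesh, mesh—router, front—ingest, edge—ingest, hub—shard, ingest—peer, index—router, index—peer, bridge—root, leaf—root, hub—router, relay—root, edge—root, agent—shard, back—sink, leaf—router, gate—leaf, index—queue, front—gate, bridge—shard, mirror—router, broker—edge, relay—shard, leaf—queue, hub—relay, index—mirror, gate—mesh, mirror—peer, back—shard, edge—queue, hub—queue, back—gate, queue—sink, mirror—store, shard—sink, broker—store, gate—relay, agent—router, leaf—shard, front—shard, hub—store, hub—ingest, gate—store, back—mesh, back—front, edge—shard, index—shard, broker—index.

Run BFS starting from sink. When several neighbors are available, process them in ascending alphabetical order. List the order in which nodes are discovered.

sink, back, queue, shard, front, gate, mesh, edge, hub, index, leaf, agent, bridge, relay, ingest, mirror, store, router, broker, root, peer

Visit sink; enqueue back, queue, shard → queue [back, queue, shard]
Visit back; enqueue front, gate, mesh → queue [queue, shard, front, gate, mesh]
Visit queue; enqueue edge, hub, index, leaf → queue [shard, front, gate, mesh, edge, hub, index, leaf]
Visit shard; enqueue agent, bridge, relay → queue [front, gate, mesh, edge, hub, index, leaf, agent, bridge, relay]
Visit front; enqueue ingest → queue [gate, mesh, edge, hub, index, leaf, agent, bridge, relay, ingest]
Visit gate; enqueue mirror, store → queue [mesh, edge, hub, index, leaf, agent, bridge, relay, ingest, mirror, store]
Visit mesh; enqueue router → queue [edge, hub, index, leaf, agent, bridge, relay, ingest, mirror, store, router]
Visit edge; enqueue broker, root → queue [hub, index, leaf, agent, bridge, relay, ingest, mirror, store, router, broker, root]
Visit hub → queue [index, leaf, agent, bridge, relay, ingest, mirror, store, router, broker, root]
Visit index; enqueue peer → queue [leaf, agent, bridge, relay, ingest, mirror, store, router, broker, root, peer]
Visit leaf → queue [agent, bridge, relay, ingest, mirror, store, router, broker, root, peer]
Visit agent → queue [bridge, relay, ingest, mirror, store, router, broker, root, peer]
Visit bridge → queue [relay, ingest, mirror, store, router, broker, root, peer]
Visit relay → queue [ingest, mirror, store, router, broker, root, peer]
Visit ingest → queue [mirror, store, router, broker, root, peer]
Visit mirror → queue [store, router, broker, root, peer]
Visit store → queue [router, broker, root, peer]
Visit router → queue [broker, root, peer]
Visit broker → queue [root, peer]
Visit root → queue [peer]
Visit peer → queue []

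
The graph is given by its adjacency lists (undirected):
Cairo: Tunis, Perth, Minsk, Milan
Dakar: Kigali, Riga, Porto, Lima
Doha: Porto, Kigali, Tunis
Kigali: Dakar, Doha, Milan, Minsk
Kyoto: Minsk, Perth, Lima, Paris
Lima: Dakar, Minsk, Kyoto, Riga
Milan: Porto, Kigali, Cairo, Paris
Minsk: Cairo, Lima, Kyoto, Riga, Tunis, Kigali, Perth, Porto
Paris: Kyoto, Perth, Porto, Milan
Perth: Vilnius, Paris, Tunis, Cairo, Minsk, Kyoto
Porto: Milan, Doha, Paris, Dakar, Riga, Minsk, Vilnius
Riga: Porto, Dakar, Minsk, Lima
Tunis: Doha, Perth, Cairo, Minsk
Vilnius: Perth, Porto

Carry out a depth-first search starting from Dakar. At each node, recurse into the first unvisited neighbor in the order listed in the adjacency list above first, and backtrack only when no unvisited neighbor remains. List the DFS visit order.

Visit Dakar
Dakar → Kigali
Kigali → Doha
Doha → Porto
Porto → Milan
Milan → Cairo
Cairo → Tunis
Tunis → Perth
Perth → Vilnius
Perth → Paris
Paris → Kyoto
Kyoto → Minsk
Minsk → Lima
Lima → Riga

Dakar → Kigali → Doha → Porto → Milan → Cairo → Tunis → Perth → Vilnius → Paris → Kyoto → Minsk → Lima → Riga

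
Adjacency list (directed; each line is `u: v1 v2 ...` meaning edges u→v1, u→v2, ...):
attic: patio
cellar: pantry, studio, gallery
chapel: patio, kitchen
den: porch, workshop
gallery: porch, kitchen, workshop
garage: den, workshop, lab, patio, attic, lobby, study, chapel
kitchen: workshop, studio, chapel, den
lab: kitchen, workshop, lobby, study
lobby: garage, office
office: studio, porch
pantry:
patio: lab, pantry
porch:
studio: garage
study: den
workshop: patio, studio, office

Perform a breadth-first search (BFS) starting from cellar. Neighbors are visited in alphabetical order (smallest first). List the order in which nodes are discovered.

cellar → gallery → pantry → studio → kitchen → porch → workshop → garage → chapel → den → office → patio → attic → lab → lobby → study

Visit cellar; enqueue gallery, pantry, studio → queue [gallery, pantry, studio]
Visit gallery; enqueue kitchen, porch, workshop → queue [pantry, studio, kitchen, porch, workshop]
Visit pantry → queue [studio, kitchen, porch, workshop]
Visit studio; enqueue garage → queue [kitchen, porch, workshop, garage]
Visit kitchen; enqueue chapel, den → queue [porch, workshop, garage, chapel, den]
Visit porch → queue [workshop, garage, chapel, den]
Visit workshop; enqueue office, patio → queue [garage, chapel, den, office, patio]
Visit garage; enqueue attic, lab, lobby, study → queue [chapel, den, office, patio, attic, lab, lobby, study]
Visit chapel → queue [den, office, patio, attic, lab, lobby, study]
Visit den → queue [office, patio, attic, lab, lobby, study]
Visit office → queue [patio, attic, lab, lobby, study]
Visit patio → queue [attic, lab, lobby, study]
Visit attic → queue [lab, lobby, study]
Visit lab → queue [lobby, study]
Visit lobby → queue [study]
Visit study → queue []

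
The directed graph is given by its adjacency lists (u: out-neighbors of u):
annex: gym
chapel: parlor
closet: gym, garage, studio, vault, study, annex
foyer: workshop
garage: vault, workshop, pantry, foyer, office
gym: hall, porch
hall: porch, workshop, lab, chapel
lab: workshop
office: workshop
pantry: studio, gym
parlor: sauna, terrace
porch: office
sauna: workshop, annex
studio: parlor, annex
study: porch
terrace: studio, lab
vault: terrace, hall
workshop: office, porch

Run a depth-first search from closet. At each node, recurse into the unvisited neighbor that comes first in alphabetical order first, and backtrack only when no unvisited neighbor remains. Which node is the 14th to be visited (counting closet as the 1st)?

garage

Visit closet
closet → annex
annex → gym
gym → hall
hall → chapel
chapel → parlor
parlor → sauna
sauna → workshop
workshop → office
workshop → porch
parlor → terrace
terrace → lab
terrace → studio
closet → garage
garage → foyer
garage → pantry
garage → vault
closet → study

Visit order: closet, annex, gym, hall, chapel, parlor, sauna, workshop, office, porch, terrace, lab, studio, garage, foyer, pantry, vault, study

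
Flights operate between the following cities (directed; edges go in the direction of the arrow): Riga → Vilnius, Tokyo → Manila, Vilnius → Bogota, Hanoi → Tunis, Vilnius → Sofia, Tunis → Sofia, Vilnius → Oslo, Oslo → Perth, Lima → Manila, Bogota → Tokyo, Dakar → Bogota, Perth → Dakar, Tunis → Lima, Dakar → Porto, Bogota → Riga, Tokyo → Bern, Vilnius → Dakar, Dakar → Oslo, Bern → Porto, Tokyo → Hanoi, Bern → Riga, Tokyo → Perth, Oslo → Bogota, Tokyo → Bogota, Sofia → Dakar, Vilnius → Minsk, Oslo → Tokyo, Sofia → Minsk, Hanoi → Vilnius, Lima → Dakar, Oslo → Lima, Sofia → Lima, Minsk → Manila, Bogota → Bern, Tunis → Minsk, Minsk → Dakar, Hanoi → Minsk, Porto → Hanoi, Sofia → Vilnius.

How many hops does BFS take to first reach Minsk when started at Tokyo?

Level 0: Tokyo
Level 1: Bern, Bogota, Hanoi, Manila, Perth
Level 2: Dakar, Minsk, Porto, Riga, Tunis, Vilnius
Level 3: Lima, Oslo, Sofia
Minsk first appears at level 2.

2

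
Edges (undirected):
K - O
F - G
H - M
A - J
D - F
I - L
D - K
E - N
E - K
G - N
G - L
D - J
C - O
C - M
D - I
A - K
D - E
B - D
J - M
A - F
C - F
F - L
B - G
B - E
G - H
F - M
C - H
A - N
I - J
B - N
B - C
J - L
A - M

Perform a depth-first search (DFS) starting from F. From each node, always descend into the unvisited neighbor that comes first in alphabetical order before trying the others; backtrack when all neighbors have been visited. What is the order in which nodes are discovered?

Visit F
F → A
A → J
J → D
D → B
B → C
C → H
H → G
G → L
L → I
G → N
N → E
E → K
K → O
H → M

F -> A -> J -> D -> B -> C -> H -> G -> L -> I -> N -> E -> K -> O -> M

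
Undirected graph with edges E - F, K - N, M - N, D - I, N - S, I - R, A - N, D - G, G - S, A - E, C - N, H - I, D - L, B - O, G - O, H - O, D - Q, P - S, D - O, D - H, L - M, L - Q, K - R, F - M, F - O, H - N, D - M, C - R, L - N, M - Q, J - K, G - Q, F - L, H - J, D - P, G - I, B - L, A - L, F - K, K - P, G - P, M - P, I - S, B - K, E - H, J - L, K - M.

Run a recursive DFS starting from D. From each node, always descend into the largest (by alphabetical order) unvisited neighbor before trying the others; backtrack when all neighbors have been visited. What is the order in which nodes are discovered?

Visit D
D → Q
Q → M
M → P
P → S
S → N
N → L
L → J
J → K
K → R
R → I
I → H
H → O
O → G
O → F
F → E
E → A
O → B
R → C

D → Q → M → P → S → N → L → J → K → R → I → H → O → G → F → E → A → B → C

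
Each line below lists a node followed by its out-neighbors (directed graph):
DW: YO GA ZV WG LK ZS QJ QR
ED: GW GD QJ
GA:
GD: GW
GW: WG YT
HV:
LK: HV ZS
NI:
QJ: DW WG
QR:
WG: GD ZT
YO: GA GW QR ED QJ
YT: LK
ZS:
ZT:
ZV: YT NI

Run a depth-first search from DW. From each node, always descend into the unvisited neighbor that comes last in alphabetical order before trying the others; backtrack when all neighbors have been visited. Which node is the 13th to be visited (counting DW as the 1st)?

Visit DW
DW → ZV
ZV → YT
YT → LK
LK → ZS
LK → HV
ZV → NI
DW → YO
YO → QR
YO → QJ
QJ → WG
WG → ZT
WG → GD
GD → GW
YO → GA
YO → ED

Visit order: DW, ZV, YT, LK, ZS, HV, NI, YO, QR, QJ, WG, ZT, GD, GW, GA, ED

GD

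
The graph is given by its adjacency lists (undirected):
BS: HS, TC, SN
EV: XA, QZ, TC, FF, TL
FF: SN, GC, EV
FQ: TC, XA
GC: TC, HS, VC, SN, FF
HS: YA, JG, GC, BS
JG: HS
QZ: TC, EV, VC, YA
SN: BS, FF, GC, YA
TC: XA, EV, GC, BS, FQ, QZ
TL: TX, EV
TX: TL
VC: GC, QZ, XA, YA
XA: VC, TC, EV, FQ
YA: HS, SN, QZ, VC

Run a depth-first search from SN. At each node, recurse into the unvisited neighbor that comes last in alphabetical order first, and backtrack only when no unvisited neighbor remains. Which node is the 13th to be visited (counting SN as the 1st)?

Visit SN
SN → YA
YA → VC
VC → XA
XA → TC
TC → QZ
QZ → EV
EV → TL
TL → TX
EV → FF
FF → GC
GC → HS
HS → JG
HS → BS
TC → FQ

Visit order: SN, YA, VC, XA, TC, QZ, EV, TL, TX, FF, GC, HS, JG, BS, FQ

JG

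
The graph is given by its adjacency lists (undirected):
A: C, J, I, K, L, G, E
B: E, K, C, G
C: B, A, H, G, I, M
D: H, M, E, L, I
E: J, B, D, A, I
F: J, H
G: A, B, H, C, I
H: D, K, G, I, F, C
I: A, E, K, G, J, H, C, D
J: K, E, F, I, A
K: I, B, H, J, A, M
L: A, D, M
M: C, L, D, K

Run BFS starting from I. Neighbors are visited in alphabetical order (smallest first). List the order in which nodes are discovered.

I A C D E G H J K L B M F

Visit I; enqueue A, C, D, E, G, H, J, K → queue [A, C, D, E, G, H, J, K]
Visit A; enqueue L → queue [C, D, E, G, H, J, K, L]
Visit C; enqueue B, M → queue [D, E, G, H, J, K, L, B, M]
Visit D → queue [E, G, H, J, K, L, B, M]
Visit E → queue [G, H, J, K, L, B, M]
Visit G → queue [H, J, K, L, B, M]
Visit H; enqueue F → queue [J, K, L, B, M, F]
Visit J → queue [K, L, B, M, F]
Visit K → queue [L, B, M, F]
Visit L → queue [B, M, F]
Visit B → queue [M, F]
Visit M → queue [F]
Visit F → queue []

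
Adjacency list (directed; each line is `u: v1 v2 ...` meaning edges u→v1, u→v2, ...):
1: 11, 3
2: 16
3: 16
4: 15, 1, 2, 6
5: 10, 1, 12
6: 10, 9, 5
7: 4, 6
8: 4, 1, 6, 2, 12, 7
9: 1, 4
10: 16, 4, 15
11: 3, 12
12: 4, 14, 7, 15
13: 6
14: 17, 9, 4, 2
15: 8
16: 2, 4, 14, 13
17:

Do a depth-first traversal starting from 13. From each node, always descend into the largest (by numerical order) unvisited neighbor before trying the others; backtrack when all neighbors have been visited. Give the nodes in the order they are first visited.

13 6 10 16 14 17 9 4 15 8 12 7 2 1 11 3 5

Visit 13
13 → 6
6 → 10
10 → 16
16 → 14
14 → 17
14 → 9
9 → 4
4 → 15
15 → 8
8 → 12
12 → 7
8 → 2
8 → 1
1 → 11
11 → 3
6 → 5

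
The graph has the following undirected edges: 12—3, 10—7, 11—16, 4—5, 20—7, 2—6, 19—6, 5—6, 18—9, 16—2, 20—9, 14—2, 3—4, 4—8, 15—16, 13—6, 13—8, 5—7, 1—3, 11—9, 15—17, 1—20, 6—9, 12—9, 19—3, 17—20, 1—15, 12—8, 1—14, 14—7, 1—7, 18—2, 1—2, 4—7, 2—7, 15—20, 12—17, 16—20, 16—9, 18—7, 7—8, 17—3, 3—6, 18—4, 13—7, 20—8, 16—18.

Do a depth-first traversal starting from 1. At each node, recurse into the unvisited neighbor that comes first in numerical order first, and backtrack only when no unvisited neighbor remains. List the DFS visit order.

1, 2, 6, 3, 4, 5, 7, 8, 12, 9, 11, 16, 15, 17, 20, 18, 13, 10, 14, 19

Visit 1
1 → 2
2 → 6
6 → 3
3 → 4
4 → 5
5 → 7
7 → 8
8 → 12
12 → 9
9 → 11
11 → 16
16 → 15
15 → 17
17 → 20
16 → 18
8 → 13
7 → 10
7 → 14
3 → 19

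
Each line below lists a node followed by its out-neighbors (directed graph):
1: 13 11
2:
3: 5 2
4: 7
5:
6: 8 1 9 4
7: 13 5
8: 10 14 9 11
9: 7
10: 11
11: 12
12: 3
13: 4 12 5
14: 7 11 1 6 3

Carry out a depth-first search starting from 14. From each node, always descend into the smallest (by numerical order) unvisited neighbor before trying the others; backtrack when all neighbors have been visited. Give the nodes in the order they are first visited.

Visit 14
14 → 1
1 → 11
11 → 12
12 → 3
3 → 2
3 → 5
1 → 13
13 → 4
4 → 7
14 → 6
6 → 8
8 → 9
8 → 10

14, 1, 11, 12, 3, 2, 5, 13, 4, 7, 6, 8, 9, 10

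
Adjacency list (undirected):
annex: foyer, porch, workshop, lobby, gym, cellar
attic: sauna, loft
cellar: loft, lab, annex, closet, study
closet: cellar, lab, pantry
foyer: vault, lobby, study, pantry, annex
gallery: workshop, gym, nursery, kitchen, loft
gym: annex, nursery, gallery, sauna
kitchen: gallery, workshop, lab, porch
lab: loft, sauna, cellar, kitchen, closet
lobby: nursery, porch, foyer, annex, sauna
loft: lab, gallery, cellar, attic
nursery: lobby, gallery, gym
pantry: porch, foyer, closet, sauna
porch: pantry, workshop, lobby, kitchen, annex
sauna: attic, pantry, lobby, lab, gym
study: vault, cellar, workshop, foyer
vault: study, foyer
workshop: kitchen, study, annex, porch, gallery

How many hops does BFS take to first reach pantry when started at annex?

2

Level 0: annex
Level 1: cellar, foyer, gym, lobby, porch, workshop
Level 2: closet, gallery, kitchen, lab, loft, nursery, pantry, sauna, study, vault
Level 3: attic
pantry first appears at level 2.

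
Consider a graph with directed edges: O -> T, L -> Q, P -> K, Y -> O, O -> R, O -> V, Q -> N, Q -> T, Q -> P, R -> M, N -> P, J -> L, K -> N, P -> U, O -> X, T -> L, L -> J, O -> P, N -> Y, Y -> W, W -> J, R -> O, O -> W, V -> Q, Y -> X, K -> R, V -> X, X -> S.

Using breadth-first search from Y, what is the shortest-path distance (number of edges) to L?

3

Level 0: Y
Level 1: O, W, X
Level 2: J, P, R, S, T, V
Level 3: K, L, M, Q, U
Level 4: N
L first appears at level 3.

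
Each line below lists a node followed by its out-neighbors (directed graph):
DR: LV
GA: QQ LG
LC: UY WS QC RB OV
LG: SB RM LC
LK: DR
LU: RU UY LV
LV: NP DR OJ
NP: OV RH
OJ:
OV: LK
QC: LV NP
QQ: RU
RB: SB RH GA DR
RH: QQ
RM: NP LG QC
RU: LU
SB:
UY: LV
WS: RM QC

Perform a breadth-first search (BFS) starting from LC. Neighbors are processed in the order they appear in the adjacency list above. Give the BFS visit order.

LC UY WS QC RB OV LV RM NP SB RH GA DR LK OJ LG QQ RU LU

Visit LC; enqueue UY, WS, QC, RB, OV → queue [UY, WS, QC, RB, OV]
Visit UY; enqueue LV → queue [WS, QC, RB, OV, LV]
Visit WS; enqueue RM → queue [QC, RB, OV, LV, RM]
Visit QC; enqueue NP → queue [RB, OV, LV, RM, NP]
Visit RB; enqueue SB, RH, GA, DR → queue [OV, LV, RM, NP, SB, RH, GA, DR]
Visit OV; enqueue LK → queue [LV, RM, NP, SB, RH, GA, DR, LK]
Visit LV; enqueue OJ → queue [RM, NP, SB, RH, GA, DR, LK, OJ]
Visit RM; enqueue LG → queue [NP, SB, RH, GA, DR, LK, OJ, LG]
Visit NP → queue [SB, RH, GA, DR, LK, OJ, LG]
Visit SB → queue [RH, GA, DR, LK, OJ, LG]
Visit RH; enqueue QQ → queue [GA, DR, LK, OJ, LG, QQ]
Visit GA → queue [DR, LK, OJ, LG, QQ]
Visit DR → queue [LK, OJ, LG, QQ]
Visit LK → queue [OJ, LG, QQ]
Visit OJ → queue [LG, QQ]
Visit LG → queue [QQ]
Visit QQ; enqueue RU → queue [RU]
Visit RU; enqueue LU → queue [LU]
Visit LU → queue []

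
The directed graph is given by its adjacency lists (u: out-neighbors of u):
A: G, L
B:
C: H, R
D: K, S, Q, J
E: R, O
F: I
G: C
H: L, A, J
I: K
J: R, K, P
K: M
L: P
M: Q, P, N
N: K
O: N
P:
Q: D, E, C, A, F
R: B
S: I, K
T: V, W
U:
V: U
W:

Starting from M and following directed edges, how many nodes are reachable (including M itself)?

BFS from M visits: M, Q, P, N, F, E, D, C, A, K, I, R, O, S, J, H, L, G, B
Reachable nodes: 19 of 23 total.

19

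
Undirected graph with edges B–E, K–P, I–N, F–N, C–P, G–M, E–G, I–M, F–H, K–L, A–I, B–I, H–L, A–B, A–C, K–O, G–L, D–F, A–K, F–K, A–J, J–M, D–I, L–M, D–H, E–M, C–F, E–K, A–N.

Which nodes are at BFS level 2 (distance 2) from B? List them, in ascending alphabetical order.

C, D, G, J, K, M, N

Level 0: B
Level 1: A, E, I
Level 2: C, D, G, J, K, M, N
Level 3: F, H, L, O, P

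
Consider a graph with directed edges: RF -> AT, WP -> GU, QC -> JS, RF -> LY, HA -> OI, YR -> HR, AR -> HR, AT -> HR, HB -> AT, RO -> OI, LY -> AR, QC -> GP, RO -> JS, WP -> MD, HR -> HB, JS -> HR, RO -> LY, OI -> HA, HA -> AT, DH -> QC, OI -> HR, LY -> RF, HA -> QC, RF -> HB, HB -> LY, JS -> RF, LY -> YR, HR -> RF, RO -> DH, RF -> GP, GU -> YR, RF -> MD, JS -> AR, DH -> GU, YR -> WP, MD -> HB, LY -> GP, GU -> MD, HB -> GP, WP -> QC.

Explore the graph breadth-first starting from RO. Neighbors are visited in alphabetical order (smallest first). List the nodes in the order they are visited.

RO -> DH -> JS -> LY -> OI -> GU -> QC -> AR -> HR -> RF -> GP -> YR -> HA -> MD -> HB -> AT -> WP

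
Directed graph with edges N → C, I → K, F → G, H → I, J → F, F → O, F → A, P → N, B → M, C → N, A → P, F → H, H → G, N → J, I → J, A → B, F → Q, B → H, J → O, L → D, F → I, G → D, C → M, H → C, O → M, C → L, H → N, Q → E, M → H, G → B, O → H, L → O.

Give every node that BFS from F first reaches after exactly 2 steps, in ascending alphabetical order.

Level 0: F
Level 1: A, G, H, I, O, Q
Level 2: B, C, D, E, J, K, M, N, P
Level 3: L

B, C, D, E, J, K, M, N, P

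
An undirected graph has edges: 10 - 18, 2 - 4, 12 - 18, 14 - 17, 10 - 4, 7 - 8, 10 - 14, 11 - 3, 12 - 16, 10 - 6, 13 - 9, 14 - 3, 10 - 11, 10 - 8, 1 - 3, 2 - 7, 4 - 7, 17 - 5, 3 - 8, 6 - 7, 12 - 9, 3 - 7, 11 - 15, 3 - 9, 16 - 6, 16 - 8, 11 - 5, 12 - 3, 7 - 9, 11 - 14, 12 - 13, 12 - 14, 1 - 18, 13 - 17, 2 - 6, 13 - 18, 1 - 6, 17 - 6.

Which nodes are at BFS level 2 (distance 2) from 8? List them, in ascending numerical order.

Level 0: 8
Level 1: 3, 7, 10, 16
Level 2: 1, 2, 4, 6, 9, 11, 12, 14, 18
Level 3: 5, 13, 15, 17

1, 2, 4, 6, 9, 11, 12, 14, 18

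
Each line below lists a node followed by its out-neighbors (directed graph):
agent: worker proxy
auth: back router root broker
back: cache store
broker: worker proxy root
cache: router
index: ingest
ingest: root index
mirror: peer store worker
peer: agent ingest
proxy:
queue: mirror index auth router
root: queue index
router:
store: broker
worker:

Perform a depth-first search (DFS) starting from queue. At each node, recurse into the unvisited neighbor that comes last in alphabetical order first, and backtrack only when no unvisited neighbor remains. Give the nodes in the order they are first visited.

Visit queue
queue → router
queue → mirror
mirror → worker
mirror → store
store → broker
broker → root
root → index
index → ingest
broker → proxy
mirror → peer
peer → agent
queue → auth
auth → back
back → cache

queue → router → mirror → worker → store → broker → root → index → ingest → proxy → peer → agent → auth → back → cache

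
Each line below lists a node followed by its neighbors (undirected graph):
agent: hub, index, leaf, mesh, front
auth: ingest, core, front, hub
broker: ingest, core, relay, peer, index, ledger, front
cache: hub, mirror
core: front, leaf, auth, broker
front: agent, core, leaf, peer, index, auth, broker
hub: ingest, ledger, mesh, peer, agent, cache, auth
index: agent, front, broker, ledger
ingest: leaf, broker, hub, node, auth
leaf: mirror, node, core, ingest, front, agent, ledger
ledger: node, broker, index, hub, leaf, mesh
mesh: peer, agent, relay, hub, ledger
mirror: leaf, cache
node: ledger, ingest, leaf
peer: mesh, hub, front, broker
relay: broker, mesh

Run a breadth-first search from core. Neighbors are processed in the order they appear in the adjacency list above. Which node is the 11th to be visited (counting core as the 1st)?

ingest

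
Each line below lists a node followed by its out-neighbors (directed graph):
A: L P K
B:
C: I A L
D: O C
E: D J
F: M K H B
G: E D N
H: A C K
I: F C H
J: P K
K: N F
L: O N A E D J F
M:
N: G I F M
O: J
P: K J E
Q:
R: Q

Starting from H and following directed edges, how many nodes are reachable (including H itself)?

BFS from H visits: H, K, C, A, N, F, L, I, P, M, G, B, O, J, E, D
Reachable nodes: 16 of 18 total.

16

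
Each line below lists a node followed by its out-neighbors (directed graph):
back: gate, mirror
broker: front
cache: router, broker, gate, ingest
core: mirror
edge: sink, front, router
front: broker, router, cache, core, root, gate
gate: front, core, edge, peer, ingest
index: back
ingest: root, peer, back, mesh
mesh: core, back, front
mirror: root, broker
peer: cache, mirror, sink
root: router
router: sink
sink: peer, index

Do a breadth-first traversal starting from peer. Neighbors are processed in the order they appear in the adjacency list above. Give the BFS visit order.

peer, cache, mirror, sink, router, broker, gate, ingest, root, index, front, core, edge, back, mesh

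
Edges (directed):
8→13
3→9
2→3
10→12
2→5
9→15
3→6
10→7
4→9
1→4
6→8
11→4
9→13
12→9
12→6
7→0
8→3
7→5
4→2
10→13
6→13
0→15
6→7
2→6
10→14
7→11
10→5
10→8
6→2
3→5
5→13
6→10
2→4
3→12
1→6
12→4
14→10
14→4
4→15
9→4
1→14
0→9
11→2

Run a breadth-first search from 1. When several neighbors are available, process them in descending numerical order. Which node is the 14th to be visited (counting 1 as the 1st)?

Visit 1; enqueue 14, 6, 4 → queue [14, 6, 4]
Visit 14; enqueue 10 → queue [6, 4, 10]
Visit 6; enqueue 13, 8, 7, 2 → queue [4, 10, 13, 8, 7, 2]
Visit 4; enqueue 15, 9 → queue [10, 13, 8, 7, 2, 15, 9]
Visit 10; enqueue 12, 5 → queue [13, 8, 7, 2, 15, 9, 12, 5]
Visit 13 → queue [8, 7, 2, 15, 9, 12, 5]
Visit 8; enqueue 3 → queue [7, 2, 15, 9, 12, 5, 3]
Visit 7; enqueue 11, 0 → queue [2, 15, 9, 12, 5, 3, 11, 0]
Visit 2 → queue [15, 9, 12, 5, 3, 11, 0]
Visit 15 → queue [9, 12, 5, 3, 11, 0]
Visit 9 → queue [12, 5, 3, 11, 0]
Visit 12 → queue [5, 3, 11, 0]
Visit 5 → queue [3, 11, 0]
Visit 3 → queue [11, 0]
Visit 11 → queue [0]
Visit 0 → queue []

Visit order: 1, 14, 6, 4, 10, 13, 8, 7, 2, 15, 9, 12, 5, 3, 11, 0

3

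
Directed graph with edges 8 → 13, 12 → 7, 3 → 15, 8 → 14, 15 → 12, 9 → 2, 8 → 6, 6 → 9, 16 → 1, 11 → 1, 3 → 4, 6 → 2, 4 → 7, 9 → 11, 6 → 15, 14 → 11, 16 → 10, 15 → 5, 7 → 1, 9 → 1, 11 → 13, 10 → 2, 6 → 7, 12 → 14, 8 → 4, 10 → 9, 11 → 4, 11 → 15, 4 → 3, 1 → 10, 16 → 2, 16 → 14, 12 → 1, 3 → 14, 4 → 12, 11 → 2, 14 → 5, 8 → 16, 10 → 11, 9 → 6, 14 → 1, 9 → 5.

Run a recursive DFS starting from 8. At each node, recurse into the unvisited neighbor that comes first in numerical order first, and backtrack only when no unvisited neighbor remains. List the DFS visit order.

Visit 8
8 → 4
4 → 3
3 → 14
14 → 1
1 → 10
10 → 2
10 → 9
9 → 5
9 → 6
6 → 7
6 → 15
15 → 12
9 → 11
11 → 13
8 → 16

8, 4, 3, 14, 1, 10, 2, 9, 5, 6, 7, 15, 12, 11, 13, 16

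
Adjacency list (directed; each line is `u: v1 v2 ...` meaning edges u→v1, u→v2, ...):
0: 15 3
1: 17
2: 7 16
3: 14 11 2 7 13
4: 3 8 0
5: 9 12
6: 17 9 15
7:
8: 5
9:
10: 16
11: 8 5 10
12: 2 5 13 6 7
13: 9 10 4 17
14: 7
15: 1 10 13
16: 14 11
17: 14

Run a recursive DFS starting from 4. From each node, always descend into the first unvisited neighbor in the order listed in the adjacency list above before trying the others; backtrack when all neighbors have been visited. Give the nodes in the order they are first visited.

Visit 4
4 → 3
3 → 14
14 → 7
3 → 11
11 → 8
8 → 5
5 → 9
5 → 12
12 → 2
2 → 16
12 → 13
13 → 10
13 → 17
12 → 6
6 → 15
15 → 1
4 → 0

4 → 3 → 14 → 7 → 11 → 8 → 5 → 9 → 12 → 2 → 16 → 13 → 10 → 17 → 6 → 15 → 1 → 0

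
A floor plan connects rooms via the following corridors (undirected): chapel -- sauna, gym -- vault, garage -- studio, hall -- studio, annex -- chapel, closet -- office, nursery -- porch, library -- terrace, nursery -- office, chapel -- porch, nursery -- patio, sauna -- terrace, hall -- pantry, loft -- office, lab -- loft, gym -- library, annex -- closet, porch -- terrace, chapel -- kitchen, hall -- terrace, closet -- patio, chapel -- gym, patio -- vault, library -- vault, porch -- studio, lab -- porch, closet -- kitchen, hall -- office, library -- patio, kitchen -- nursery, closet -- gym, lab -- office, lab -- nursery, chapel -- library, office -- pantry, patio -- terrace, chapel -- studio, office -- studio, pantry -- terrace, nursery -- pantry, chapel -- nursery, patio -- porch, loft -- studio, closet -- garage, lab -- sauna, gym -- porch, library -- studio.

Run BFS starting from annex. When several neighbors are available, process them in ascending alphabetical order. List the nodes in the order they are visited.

annex → chapel → closet → gym → kitchen → library → nursery → porch → sauna → studio → garage → office → patio → vault → terrace → lab → pantry → hall → loft

Visit annex; enqueue chapel, closet → queue [chapel, closet]
Visit chapel; enqueue gym, kitchen, library, nursery, porch, sauna, studio → queue [closet, gym, kitchen, library, nursery, porch, sauna, studio]
Visit closet; enqueue garage, office, patio → queue [gym, kitchen, library, nursery, porch, sauna, studio, garage, office, patio]
Visit gym; enqueue vault → queue [kitchen, library, nursery, porch, sauna, studio, garage, office, patio, vault]
Visit kitchen → queue [library, nursery, porch, sauna, studio, garage, office, patio, vault]
Visit library; enqueue terrace → queue [nursery, porch, sauna, studio, garage, office, patio, vault, terrace]
Visit nursery; enqueue lab, pantry → queue [porch, sauna, studio, garage, office, patio, vault, terrace, lab, pantry]
Visit porch → queue [sauna, studio, garage, office, patio, vault, terrace, lab, pantry]
Visit sauna → queue [studio, garage, office, patio, vault, terrace, lab, pantry]
Visit studio; enqueue hall, loft → queue [garage, office, patio, vault, terrace, lab, pantry, hall, loft]
Visit garage → queue [office, patio, vault, terrace, lab, pantry, hall, loft]
Visit office → queue [patio, vault, terrace, lab, pantry, hall, loft]
Visit patio → queue [vault, terrace, lab, pantry, hall, loft]
Visit vault → queue [terrace, lab, pantry, hall, loft]
Visit terrace → queue [lab, pantry, hall, loft]
Visit lab → queue [pantry, hall, loft]
Visit pantry → queue [hall, loft]
Visit hall → queue [loft]
Visit loft → queue []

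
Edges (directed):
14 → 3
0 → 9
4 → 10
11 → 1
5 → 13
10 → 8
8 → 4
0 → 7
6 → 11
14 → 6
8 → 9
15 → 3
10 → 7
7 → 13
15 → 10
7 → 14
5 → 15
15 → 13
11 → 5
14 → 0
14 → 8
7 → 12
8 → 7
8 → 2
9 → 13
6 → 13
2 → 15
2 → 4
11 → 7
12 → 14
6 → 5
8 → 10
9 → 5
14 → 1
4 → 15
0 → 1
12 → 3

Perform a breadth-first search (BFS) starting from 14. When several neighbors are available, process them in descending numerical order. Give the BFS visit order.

Visit 14; enqueue 8, 6, 3, 1, 0 → queue [8, 6, 3, 1, 0]
Visit 8; enqueue 10, 9, 7, 4, 2 → queue [6, 3, 1, 0, 10, 9, 7, 4, 2]
Visit 6; enqueue 13, 11, 5 → queue [3, 1, 0, 10, 9, 7, 4, 2, 13, 11, 5]
Visit 3 → queue [1, 0, 10, 9, 7, 4, 2, 13, 11, 5]
Visit 1 → queue [0, 10, 9, 7, 4, 2, 13, 11, 5]
Visit 0 → queue [10, 9, 7, 4, 2, 13, 11, 5]
Visit 10 → queue [9, 7, 4, 2, 13, 11, 5]
Visit 9 → queue [7, 4, 2, 13, 11, 5]
Visit 7; enqueue 12 → queue [4, 2, 13, 11, 5, 12]
Visit 4; enqueue 15 → queue [2, 13, 11, 5, 12, 15]
Visit 2 → queue [13, 11, 5, 12, 15]
Visit 13 → queue [11, 5, 12, 15]
Visit 11 → queue [5, 12, 15]
Visit 5 → queue [12, 15]
Visit 12 → queue [15]
Visit 15 → queue []

14 -> 8 -> 6 -> 3 -> 1 -> 0 -> 10 -> 9 -> 7 -> 4 -> 2 -> 13 -> 11 -> 5 -> 12 -> 15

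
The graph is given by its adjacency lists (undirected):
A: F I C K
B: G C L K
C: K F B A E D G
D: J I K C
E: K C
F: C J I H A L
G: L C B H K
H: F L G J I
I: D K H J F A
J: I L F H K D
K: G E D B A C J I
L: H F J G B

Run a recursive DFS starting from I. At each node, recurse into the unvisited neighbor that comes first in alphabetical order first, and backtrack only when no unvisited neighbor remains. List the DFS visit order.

I, A, C, B, G, H, F, J, D, K, E, L

Visit I
I → A
A → C
C → B
B → G
G → H
H → F
F → J
J → D
D → K
K → E
J → L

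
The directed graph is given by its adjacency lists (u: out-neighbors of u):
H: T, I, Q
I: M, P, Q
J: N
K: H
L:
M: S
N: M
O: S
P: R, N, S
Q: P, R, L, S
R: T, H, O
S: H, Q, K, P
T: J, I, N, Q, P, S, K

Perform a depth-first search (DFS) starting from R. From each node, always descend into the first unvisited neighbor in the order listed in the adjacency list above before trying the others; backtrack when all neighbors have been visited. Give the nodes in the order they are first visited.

R, T, J, N, M, S, H, I, P, Q, L, K, O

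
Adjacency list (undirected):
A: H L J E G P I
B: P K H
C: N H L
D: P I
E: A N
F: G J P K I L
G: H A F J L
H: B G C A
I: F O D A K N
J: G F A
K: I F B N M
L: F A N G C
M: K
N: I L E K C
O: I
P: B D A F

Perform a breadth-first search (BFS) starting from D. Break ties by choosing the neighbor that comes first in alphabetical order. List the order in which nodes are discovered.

D → I → P → A → F → K → N → O → B → E → G → H → J → L → M → C

Visit D; enqueue I, P → queue [I, P]
Visit I; enqueue A, F, K, N, O → queue [P, A, F, K, N, O]
Visit P; enqueue B → queue [A, F, K, N, O, B]
Visit A; enqueue E, G, H, J, L → queue [F, K, N, O, B, E, G, H, J, L]
Visit F → queue [K, N, O, B, E, G, H, J, L]
Visit K; enqueue M → queue [N, O, B, E, G, H, J, L, M]
Visit N; enqueue C → queue [O, B, E, G, H, J, L, M, C]
Visit O → queue [B, E, G, H, J, L, M, C]
Visit B → queue [E, G, H, J, L, M, C]
Visit E → queue [G, H, J, L, M, C]
Visit G → queue [H, J, L, M, C]
Visit H → queue [J, L, M, C]
Visit J → queue [L, M, C]
Visit L → queue [M, C]
Visit M → queue [C]
Visit C → queue []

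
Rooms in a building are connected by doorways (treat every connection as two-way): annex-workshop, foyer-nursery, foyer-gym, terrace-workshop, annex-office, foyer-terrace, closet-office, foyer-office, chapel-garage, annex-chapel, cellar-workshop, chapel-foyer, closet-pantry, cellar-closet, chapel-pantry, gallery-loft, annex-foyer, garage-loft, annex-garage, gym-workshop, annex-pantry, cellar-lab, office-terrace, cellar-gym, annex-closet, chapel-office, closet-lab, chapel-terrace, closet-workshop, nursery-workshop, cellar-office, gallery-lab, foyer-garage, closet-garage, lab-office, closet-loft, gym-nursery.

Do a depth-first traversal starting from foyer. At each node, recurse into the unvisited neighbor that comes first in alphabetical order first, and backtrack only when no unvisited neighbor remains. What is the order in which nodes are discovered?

foyer → annex → chapel → garage → closet → cellar → gym → nursery → workshop → terrace → office → lab → gallery → loft → pantry

Visit foyer
foyer → annex
annex → chapel
chapel → garage
garage → closet
closet → cellar
cellar → gym
gym → nursery
nursery → workshop
workshop → terrace
terrace → office
office → lab
lab → gallery
gallery → loft
closet → pantry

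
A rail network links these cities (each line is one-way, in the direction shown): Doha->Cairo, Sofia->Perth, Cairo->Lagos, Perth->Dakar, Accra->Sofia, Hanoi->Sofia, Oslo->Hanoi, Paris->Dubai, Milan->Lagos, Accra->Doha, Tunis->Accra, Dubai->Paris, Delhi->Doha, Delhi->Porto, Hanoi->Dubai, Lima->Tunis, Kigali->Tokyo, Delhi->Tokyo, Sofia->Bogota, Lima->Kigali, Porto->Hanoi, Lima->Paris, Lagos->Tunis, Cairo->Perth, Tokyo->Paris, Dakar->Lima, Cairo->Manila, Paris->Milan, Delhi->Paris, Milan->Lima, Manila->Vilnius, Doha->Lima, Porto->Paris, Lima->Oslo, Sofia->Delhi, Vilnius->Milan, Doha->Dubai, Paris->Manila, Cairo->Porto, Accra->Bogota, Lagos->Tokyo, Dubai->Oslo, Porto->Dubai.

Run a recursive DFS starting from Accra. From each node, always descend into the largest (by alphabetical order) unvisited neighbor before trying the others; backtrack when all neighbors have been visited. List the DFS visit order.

Accra, Sofia, Perth, Dakar, Lima, Tunis, Paris, Milan, Lagos, Tokyo, Manila, Vilnius, Dubai, Oslo, Hanoi, Kigali, Delhi, Porto, Doha, Cairo, Bogota

Visit Accra
Accra → Sofia
Sofia → Perth
Perth → Dakar
Dakar → Lima
Lima → Tunis
Lima → Paris
Paris → Milan
Milan → Lagos
Lagos → Tokyo
Paris → Manila
Manila → Vilnius
Paris → Dubai
Dubai → Oslo
Oslo → Hanoi
Lima → Kigali
Sofia → Delhi
Delhi → Porto
Delhi → Doha
Doha → Cairo
Sofia → Bogota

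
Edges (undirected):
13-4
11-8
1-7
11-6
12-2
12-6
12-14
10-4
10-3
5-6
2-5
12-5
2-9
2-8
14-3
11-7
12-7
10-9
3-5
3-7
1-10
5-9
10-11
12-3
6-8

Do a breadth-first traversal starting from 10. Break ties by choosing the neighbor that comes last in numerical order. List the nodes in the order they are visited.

Visit 10; enqueue 11, 9, 4, 3, 1 → queue [11, 9, 4, 3, 1]
Visit 11; enqueue 8, 7, 6 → queue [9, 4, 3, 1, 8, 7, 6]
Visit 9; enqueue 5, 2 → queue [4, 3, 1, 8, 7, 6, 5, 2]
Visit 4; enqueue 13 → queue [3, 1, 8, 7, 6, 5, 2, 13]
Visit 3; enqueue 14, 12 → queue [1, 8, 7, 6, 5, 2, 13, 14, 12]
Visit 1 → queue [8, 7, 6, 5, 2, 13, 14, 12]
Visit 8 → queue [7, 6, 5, 2, 13, 14, 12]
Visit 7 → queue [6, 5, 2, 13, 14, 12]
Visit 6 → queue [5, 2, 13, 14, 12]
Visit 5 → queue [2, 13, 14, 12]
Visit 2 → queue [13, 14, 12]
Visit 13 → queue [14, 12]
Visit 14 → queue [12]
Visit 12 → queue []

10, 11, 9, 4, 3, 1, 8, 7, 6, 5, 2, 13, 14, 12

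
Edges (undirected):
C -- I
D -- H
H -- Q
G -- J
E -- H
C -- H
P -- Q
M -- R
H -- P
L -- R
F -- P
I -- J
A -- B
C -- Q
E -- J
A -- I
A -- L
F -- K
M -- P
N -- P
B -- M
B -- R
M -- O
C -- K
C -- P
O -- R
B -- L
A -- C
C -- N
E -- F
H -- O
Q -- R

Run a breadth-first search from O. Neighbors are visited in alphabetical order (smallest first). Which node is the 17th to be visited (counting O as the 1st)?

Visit O; enqueue H, M, R → queue [H, M, R]
Visit H; enqueue C, D, E, P, Q → queue [M, R, C, D, E, P, Q]
Visit M; enqueue B → queue [R, C, D, E, P, Q, B]
Visit R; enqueue L → queue [C, D, E, P, Q, B, L]
Visit C; enqueue A, I, K, N → queue [D, E, P, Q, B, L, A, I, K, N]
Visit D → queue [E, P, Q, B, L, A, I, K, N]
Visit E; enqueue F, J → queue [P, Q, B, L, A, I, K, N, F, J]
Visit P → queue [Q, B, L, A, I, K, N, F, J]
Visit Q → queue [B, L, A, I, K, N, F, J]
Visit B → queue [L, A, I, K, N, F, J]
Visit L → queue [A, I, K, N, F, J]
Visit A → queue [I, K, N, F, J]
Visit I → queue [K, N, F, J]
Visit K → queue [N, F, J]
Visit N → queue [F, J]
Visit F → queue [J]
Visit J; enqueue G → queue [G]
Visit G → queue []

Visit order: O, H, M, R, C, D, E, P, Q, B, L, A, I, K, N, F, J, G

J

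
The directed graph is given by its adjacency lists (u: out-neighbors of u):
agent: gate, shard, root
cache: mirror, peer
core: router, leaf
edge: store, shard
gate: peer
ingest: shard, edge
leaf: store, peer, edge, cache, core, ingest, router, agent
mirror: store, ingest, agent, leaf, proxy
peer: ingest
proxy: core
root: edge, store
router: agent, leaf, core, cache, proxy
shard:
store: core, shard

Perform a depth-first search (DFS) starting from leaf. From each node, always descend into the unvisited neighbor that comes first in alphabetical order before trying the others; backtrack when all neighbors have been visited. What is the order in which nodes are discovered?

leaf agent gate peer ingest edge shard store core router cache mirror proxy root

Visit leaf
leaf → agent
agent → gate
gate → peer
peer → ingest
ingest → edge
edge → shard
edge → store
store → core
core → router
router → cache
cache → mirror
mirror → proxy
agent → root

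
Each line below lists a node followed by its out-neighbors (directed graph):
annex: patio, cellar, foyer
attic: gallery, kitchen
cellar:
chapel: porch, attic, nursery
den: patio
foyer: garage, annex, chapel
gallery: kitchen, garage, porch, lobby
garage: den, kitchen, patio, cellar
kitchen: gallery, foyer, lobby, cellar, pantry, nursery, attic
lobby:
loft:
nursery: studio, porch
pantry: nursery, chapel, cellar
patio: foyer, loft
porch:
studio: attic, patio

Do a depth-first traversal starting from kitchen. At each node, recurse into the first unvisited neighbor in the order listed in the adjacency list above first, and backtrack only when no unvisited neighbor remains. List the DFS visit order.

kitchen, gallery, garage, den, patio, foyer, annex, cellar, chapel, porch, attic, nursery, studio, loft, lobby, pantry

Visit kitchen
kitchen → gallery
gallery → garage
garage → den
den → patio
patio → foyer
foyer → annex
annex → cellar
foyer → chapel
chapel → porch
chapel → attic
chapel → nursery
nursery → studio
patio → loft
gallery → lobby
kitchen → pantry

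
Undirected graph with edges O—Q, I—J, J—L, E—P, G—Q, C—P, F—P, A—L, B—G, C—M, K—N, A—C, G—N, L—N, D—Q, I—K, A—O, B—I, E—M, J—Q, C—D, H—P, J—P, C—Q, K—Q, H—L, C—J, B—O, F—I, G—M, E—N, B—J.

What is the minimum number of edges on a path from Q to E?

Level 0: Q
Level 1: C, D, G, J, K, O
Level 2: A, B, I, L, M, N, P
Level 3: E, F, H
E first appears at level 3.

3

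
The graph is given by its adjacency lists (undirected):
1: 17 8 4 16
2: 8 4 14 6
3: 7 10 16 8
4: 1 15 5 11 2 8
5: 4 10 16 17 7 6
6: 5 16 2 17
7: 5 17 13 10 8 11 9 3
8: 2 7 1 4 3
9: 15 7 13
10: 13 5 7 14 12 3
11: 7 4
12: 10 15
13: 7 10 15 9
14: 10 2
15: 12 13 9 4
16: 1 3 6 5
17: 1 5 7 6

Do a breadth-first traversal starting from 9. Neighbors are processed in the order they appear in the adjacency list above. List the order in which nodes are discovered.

9, 15, 7, 13, 12, 4, 5, 17, 10, 8, 11, 3, 1, 2, 16, 6, 14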